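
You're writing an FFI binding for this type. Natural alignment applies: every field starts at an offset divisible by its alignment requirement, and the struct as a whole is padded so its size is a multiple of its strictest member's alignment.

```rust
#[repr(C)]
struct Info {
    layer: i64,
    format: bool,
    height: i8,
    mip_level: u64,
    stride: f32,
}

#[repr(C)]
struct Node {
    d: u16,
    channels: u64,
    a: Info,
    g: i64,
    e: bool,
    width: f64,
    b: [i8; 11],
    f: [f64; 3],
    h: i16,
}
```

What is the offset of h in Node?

112

Info: 0..8  layer  (8B, 8-aligned); 8..9  format  (1B, 1-aligned); 9..10  height  (1B, 1-aligned); 10..16  -- padding (6B); 16..24  mip_level  (8B, 8-aligned); 24..28  stride  (4B, 4-aligned); 28..32  -- tail padding (4B); sizeof = 32, alignof = 8
0..2  d  (2B, 2-aligned)
2..8  -- padding (6B)
8..16  channels  (8B, 8-aligned)
16..48  a  (32B, 8-aligned)
48..56  g  (8B, 8-aligned)
56..57  e  (1B, 1-aligned)
57..64  -- padding (7B)
64..72  width  (8B, 8-aligned)
72..83  b  (11B, 1-aligned)
83..88  -- padding (5B)
88..112  f  (24B, 8-aligned)
112..114  h  (2B, 2-aligned)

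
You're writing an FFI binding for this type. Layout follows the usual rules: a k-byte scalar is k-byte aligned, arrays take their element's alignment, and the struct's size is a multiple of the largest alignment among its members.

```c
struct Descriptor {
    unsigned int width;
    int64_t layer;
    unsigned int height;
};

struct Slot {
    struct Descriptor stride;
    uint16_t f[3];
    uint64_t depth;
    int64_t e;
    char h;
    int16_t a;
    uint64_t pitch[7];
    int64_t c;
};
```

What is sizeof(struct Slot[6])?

720

Descriptor: width at 0 (size 4, align 4) → ends 4; pad 4 to align 8 for layer; layer at 8 (size 8, align 8) → ends 16; height at 16 (size 4, align 4) → ends 20; tail pad 4 to reach multiple of 8; total 24 bytes, alignment 8
stride at 0 (size 24, align 8) → ends 24
f at 24 (size 6, align 2) → ends 30
pad 2 to align 8 for depth
depth at 32 (size 8, align 8) → ends 40
e at 40 (size 8, align 8) → ends 48
h at 48 (size 1, align 1) → ends 49
pad 1 to align 2 for a
a at 50 (size 2, align 2) → ends 52
pad 4 to align 8 for pitch
pitch at 56 (size 56, align 8) → ends 112
c at 112 (size 8, align 8) → ends 120
total 120 bytes, alignment 8
array of 6: 6 × 120 = 720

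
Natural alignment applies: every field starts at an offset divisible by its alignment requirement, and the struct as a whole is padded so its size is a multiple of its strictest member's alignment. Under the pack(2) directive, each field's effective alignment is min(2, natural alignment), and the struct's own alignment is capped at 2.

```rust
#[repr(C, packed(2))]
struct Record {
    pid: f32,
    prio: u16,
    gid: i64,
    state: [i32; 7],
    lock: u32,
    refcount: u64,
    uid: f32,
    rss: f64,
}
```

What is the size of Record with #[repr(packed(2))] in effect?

66

pid at 0 (size 4, align 2) → ends 4
prio at 4 (size 2, align 2) → ends 6
gid at 6 (size 8, align 2) → ends 14
state at 14 (size 28, align 2) → ends 42
lock at 42 (size 4, align 2) → ends 46
refcount at 46 (size 8, align 2) → ends 54
uid at 54 (size 4, align 2) → ends 58
rss at 58 (size 8, align 2) → ends 66
total 66 bytes, alignment 2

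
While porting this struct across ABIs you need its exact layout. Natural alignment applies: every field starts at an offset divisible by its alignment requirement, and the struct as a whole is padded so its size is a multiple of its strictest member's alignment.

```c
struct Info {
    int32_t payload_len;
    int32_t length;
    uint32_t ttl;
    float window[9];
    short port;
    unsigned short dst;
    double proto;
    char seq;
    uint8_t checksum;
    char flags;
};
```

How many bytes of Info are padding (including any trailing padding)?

9

@0: payload_len [4B, align 4] → 4
@4: length [4B, align 4] → 8
@8: ttl [4B, align 4] → 12
@12: window [36B, align 4] → 48
@48: port [2B, align 2] → 50
@50: dst [2B, align 2] → 52
+4 pad (align 8)
@56: proto [8B, align 8] → 64
@64: seq [1B, align 1] → 65
@65: checksum [1B, align 1] → 66
@66: flags [1B, align 1] → 67
+5 tail pad (align 8)
size 72, align 8
data bytes 63, size 72 → padding 9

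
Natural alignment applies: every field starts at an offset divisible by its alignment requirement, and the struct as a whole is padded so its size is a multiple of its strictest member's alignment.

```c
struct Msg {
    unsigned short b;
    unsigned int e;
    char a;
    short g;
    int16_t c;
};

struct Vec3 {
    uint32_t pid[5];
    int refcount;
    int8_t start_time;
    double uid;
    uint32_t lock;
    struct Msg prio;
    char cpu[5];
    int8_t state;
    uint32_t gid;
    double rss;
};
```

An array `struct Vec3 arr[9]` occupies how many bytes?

720

Msg: b at 0 (size 2, align 2) → ends 2; pad 2 to align 4 for e; e at 4 (size 4, align 4) → ends 8; a at 8 (size 1, align 1) → ends 9; pad 1 to align 2 for g; g at 10 (size 2, align 2) → ends 12; c at 12 (size 2, align 2) → ends 14; tail pad 2 to reach multiple of 4; total 16 bytes, alignment 4
pid at 0 (size 20, align 4) → ends 20
refcount at 20 (size 4, align 4) → ends 24
start_time at 24 (size 1, align 1) → ends 25
pad 7 to align 8 for uid
uid at 32 (size 8, align 8) → ends 40
lock at 40 (size 4, align 4) → ends 44
prio at 44 (size 16, align 4) → ends 60
cpu at 60 (size 5, align 1) → ends 65
state at 65 (size 1, align 1) → ends 66
pad 2 to align 4 for gid
gid at 68 (size 4, align 4) → ends 72
rss at 72 (size 8, align 8) → ends 80
total 80 bytes, alignment 8
array of 9: 9 × 80 = 720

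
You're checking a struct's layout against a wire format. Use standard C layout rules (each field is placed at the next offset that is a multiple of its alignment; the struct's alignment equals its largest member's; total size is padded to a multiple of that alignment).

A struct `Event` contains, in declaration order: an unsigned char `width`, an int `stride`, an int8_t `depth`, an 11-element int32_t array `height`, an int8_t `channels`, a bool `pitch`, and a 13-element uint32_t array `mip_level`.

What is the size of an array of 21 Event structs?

2352

0..1  width  (1B, 1-aligned)
1..4  -- padding (3B)
4..8  stride  (4B, 4-aligned)
8..9  depth  (1B, 1-aligned)
9..12  -- padding (3B)
12..56  height  (44B, 4-aligned)
56..57  channels  (1B, 1-aligned)
57..58  pitch  (1B, 1-aligned)
58..60  -- padding (2B)
60..112  mip_level  (52B, 4-aligned)
sizeof = 112, alignof = 4
array of 21: 21 × 112 = 2352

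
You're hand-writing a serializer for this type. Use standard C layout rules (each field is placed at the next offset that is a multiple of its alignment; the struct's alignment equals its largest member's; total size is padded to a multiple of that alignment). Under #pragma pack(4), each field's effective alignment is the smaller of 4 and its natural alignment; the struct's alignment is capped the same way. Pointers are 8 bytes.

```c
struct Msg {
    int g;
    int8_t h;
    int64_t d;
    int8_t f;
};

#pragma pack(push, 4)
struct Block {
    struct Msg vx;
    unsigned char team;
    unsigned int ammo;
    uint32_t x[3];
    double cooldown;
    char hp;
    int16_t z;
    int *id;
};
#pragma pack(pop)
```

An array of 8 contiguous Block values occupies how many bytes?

Msg: g at 0 (size 4, align 4) → ends 4; h at 4 (size 1, align 1) → ends 5; pad 3 to align 8 for d; d at 8 (size 8, align 8) → ends 16; f at 16 (size 1, align 1) → ends 17; tail pad 7 to reach multiple of 8; total 24 bytes, alignment 8
vx at 0 (size 24, align 4) → ends 24
team at 24 (size 1, align 1) → ends 25
pad 3 to align 4 for ammo
ammo at 28 (size 4, align 4) → ends 32
x at 32 (size 12, align 4) → ends 44
cooldown at 44 (size 8, align 4) → ends 52
hp at 52 (size 1, align 1) → ends 53
pad 1 to align 2 for z
z at 54 (size 2, align 2) → ends 56
id at 56 (size 8, align 4) → ends 64
total 64 bytes, alignment 4
array of 8: 8 × 64 = 512

512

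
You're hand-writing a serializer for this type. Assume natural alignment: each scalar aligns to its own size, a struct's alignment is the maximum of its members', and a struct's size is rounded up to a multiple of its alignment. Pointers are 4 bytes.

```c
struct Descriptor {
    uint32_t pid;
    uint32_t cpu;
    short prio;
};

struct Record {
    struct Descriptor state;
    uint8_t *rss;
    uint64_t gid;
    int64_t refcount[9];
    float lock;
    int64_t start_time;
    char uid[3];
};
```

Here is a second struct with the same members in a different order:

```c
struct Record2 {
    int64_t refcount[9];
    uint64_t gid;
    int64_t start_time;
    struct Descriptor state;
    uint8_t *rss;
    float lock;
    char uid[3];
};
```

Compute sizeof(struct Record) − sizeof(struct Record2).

8

Descriptor: pid at 0 (size 4, align 4) → ends 4; cpu at 4 (size 4, align 4) → ends 8; prio at 8 (size 2, align 2) → ends 10; tail pad 2 to reach multiple of 4; total 12 bytes, alignment 4
state at 0 (size 12, align 4) → ends 12
rss at 12 (size 4, align 4) → ends 16
gid at 16 (size 8, align 8) → ends 24
refcount at 24 (size 72, align 8) → ends 96
lock at 96 (size 4, align 4) → ends 100
pad 4 to align 8 for start_time
start_time at 104 (size 8, align 8) → ends 112
uid at 112 (size 3, align 1) → ends 115
tail pad 5 to reach multiple of 8
total 120 bytes, alignment 8
— Record2 —
refcount at 0 (size 72, align 8) → ends 72
gid at 72 (size 8, align 8) → ends 80
start_time at 80 (size 8, align 8) → ends 88
state at 88 (size 12, align 4) → ends 100
rss at 100 (size 4, align 4) → ends 104
lock at 104 (size 4, align 4) → ends 108
uid at 108 (size 3, align 1) → ends 111
tail pad 1 to reach multiple of 8
total 112 bytes, alignment 8
120 − 112 = 8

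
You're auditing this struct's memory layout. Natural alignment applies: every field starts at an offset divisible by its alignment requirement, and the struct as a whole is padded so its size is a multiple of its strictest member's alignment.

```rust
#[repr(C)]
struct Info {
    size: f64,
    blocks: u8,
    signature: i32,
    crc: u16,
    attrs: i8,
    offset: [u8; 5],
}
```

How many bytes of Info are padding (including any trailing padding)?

3

@0: size [8B, align 8] → 8
@8: blocks [1B, align 1] → 9
+3 pad (align 4)
@12: signature [4B, align 4] → 16
@16: crc [2B, align 2] → 18
@18: attrs [1B, align 1] → 19
@19: offset [5B, align 1] → 24
size 24, align 8
data bytes 21, size 24 → padding 3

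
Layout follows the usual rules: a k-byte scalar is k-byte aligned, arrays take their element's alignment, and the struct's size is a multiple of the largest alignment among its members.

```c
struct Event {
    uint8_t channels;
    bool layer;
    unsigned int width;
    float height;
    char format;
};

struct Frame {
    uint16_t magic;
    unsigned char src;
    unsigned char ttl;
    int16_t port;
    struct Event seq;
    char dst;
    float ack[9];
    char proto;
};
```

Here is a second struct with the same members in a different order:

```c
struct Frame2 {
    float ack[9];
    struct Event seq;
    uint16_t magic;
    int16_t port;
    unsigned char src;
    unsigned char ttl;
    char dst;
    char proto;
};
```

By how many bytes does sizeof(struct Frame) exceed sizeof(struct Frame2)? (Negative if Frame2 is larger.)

Event: 0..1  channels  (1B, 1-aligned); 1..2  layer  (1B, 1-aligned); 2..4  -- padding (2B); 4..8  width  (4B, 4-aligned); 8..12  height  (4B, 4-aligned); 12..13  format  (1B, 1-aligned); 13..16  -- tail padding (3B); sizeof = 16, alignof = 4
0..2  magic  (2B, 2-aligned)
2..3  src  (1B, 1-aligned)
3..4  ttl  (1B, 1-aligned)
4..6  port  (2B, 2-aligned)
6..8  -- padding (2B)
8..24  seq  (16B, 4-aligned)
24..25  dst  (1B, 1-aligned)
25..28  -- padding (3B)
28..64  ack  (36B, 4-aligned)
64..65  proto  (1B, 1-aligned)
65..68  -- tail padding (3B)
sizeof = 68, alignof = 4
— Frame2 —
0..36  ack  (36B, 4-aligned)
36..52  seq  (16B, 4-aligned)
52..54  magic  (2B, 2-aligned)
54..56  port  (2B, 2-aligned)
56..57  src  (1B, 1-aligned)
57..58  ttl  (1B, 1-aligned)
58..59  dst  (1B, 1-aligned)
59..60  proto  (1B, 1-aligned)
sizeof = 60, alignof = 4
68 − 60 = 8

8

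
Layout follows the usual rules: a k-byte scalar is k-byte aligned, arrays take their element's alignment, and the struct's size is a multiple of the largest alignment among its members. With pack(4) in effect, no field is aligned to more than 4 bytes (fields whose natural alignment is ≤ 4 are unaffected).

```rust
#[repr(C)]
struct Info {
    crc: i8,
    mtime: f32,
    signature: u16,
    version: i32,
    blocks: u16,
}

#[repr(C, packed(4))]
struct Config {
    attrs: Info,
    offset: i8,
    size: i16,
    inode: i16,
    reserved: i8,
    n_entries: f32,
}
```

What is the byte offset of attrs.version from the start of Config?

Info: crc at 0 (size 1, align 1) → ends 1; pad 3 to align 4 for mtime; mtime at 4 (size 4, align 4) → ends 8; signature at 8 (size 2, align 2) → ends 10; pad 2 to align 4 for version; version at 12 (size 4, align 4) → ends 16; blocks at 16 (size 2, align 2) → ends 18; tail pad 2 to reach multiple of 4; total 20 bytes, alignment 4
attrs at 0 (size 20, align 4) → ends 20
within Info: version at 12
0 + 12 = 12

12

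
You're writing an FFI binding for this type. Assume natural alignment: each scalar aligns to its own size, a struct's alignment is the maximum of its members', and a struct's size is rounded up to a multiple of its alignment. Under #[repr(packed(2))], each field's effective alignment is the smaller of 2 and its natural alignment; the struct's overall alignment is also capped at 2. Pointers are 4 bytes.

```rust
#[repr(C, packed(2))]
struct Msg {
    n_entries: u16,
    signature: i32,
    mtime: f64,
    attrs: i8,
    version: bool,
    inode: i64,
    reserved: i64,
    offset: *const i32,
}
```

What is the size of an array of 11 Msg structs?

0..2  n_entries  (2B, 2-aligned)
2..6  signature  (4B, 2-aligned)
6..14  mtime  (8B, 2-aligned)
14..15  attrs  (1B, 1-aligned)
15..16  version  (1B, 1-aligned)
16..24  inode  (8B, 2-aligned)
24..32  reserved  (8B, 2-aligned)
32..36  offset  (4B, 2-aligned)
sizeof = 36, alignof = 2
array of 11: 11 × 36 = 396

396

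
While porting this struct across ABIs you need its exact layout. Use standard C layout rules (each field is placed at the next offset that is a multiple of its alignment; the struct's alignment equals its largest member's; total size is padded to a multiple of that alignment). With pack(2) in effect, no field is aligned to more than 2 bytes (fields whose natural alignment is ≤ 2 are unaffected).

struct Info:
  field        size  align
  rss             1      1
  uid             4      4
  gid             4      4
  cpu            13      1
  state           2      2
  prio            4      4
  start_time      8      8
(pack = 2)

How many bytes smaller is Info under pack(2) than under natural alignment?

natural layout:
  0..1  rss  (1B, 1-aligned)
  1..4  -- padding (3B)
  4..8  uid  (4B, 4-aligned)
  8..12  gid  (4B, 4-aligned)
  12..25  cpu  (13B, 1-aligned)
  25..26  -- padding (1B)
  26..28  state  (2B, 2-aligned)
  28..32  prio  (4B, 4-aligned)
  32..40  start_time  (8B, 8-aligned)
  sizeof = 40, alignof = 8
packed(2) layout:
  0..1  rss  (1B, 1-aligned)
  1..2  -- padding (1B)
  2..6  uid  (4B, 2-aligned)
  6..10  gid  (4B, 2-aligned)
  10..23  cpu  (13B, 1-aligned)
  23..24  -- padding (1B)
  24..26  state  (2B, 2-aligned)
  26..30  prio  (4B, 2-aligned)
  30..38  start_time  (8B, 2-aligned)
  sizeof = 38, alignof = 2
40 − 38 = 2

2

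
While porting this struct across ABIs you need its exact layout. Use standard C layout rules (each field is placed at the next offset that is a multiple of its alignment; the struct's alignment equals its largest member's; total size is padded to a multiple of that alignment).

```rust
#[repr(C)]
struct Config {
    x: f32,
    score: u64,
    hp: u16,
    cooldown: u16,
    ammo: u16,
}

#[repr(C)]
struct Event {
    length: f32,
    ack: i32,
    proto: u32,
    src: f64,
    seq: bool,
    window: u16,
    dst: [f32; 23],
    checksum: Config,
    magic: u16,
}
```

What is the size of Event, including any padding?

152 bytes

Config: @0: x [4B, align 4] → 4; +4 pad (align 8); @8: score [8B, align 8] → 16; @16: hp [2B, align 2] → 18; @18: cooldown [2B, align 2] → 20; @20: ammo [2B, align 2] → 22; +2 tail pad (align 8); size 24, align 8
@0: length [4B, align 4] → 4
@4: ack [4B, align 4] → 8
@8: proto [4B, align 4] → 12
+4 pad (align 8)
@16: src [8B, align 8] → 24
@24: seq [1B, align 1] → 25
+1 pad (align 2)
@26: window [2B, align 2] → 28
@28: dst [92B, align 4] → 120
@120: checksum [24B, align 8] → 144
@144: magic [2B, align 2] → 146
+6 tail pad (align 8)
size 152, align 8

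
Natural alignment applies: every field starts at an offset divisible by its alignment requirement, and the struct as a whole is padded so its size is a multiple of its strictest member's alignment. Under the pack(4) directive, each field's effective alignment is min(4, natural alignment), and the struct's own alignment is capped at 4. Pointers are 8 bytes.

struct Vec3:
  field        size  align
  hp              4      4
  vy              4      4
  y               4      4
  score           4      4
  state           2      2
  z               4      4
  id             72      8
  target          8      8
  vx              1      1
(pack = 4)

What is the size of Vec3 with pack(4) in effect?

108

0..4  hp  (4B, 4-aligned)
4..8  vy  (4B, 4-aligned)
8..12  y  (4B, 4-aligned)
12..16  score  (4B, 4-aligned)
16..18  state  (2B, 2-aligned)
18..20  -- padding (2B)
20..24  z  (4B, 4-aligned)
24..96  id  (72B, 4-aligned)
96..104  target  (8B, 4-aligned)
104..105  vx  (1B, 1-aligned)
105..108  -- tail padding (3B)
sizeof = 108, alignof = 4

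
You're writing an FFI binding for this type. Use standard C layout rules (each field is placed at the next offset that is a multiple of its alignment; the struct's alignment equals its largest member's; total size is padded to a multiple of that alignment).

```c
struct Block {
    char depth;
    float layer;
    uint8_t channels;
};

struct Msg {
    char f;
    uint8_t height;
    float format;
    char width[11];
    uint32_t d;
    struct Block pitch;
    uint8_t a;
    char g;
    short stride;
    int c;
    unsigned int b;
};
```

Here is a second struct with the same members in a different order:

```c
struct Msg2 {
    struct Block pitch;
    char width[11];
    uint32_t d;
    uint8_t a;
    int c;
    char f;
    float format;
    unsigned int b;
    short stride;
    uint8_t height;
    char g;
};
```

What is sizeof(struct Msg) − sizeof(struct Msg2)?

-4

Block: @0: depth [1B, align 1] → 1; +3 pad (align 4); @4: layer [4B, align 4] → 8; @8: channels [1B, align 1] → 9; +3 tail pad (align 4); size 12, align 4
@0: f [1B, align 1] → 1
@1: height [1B, align 1] → 2
+2 pad (align 4)
@4: format [4B, align 4] → 8
@8: width [11B, align 1] → 19
+1 pad (align 4)
@20: d [4B, align 4] → 24
@24: pitch [12B, align 4] → 36
@36: a [1B, align 1] → 37
@37: g [1B, align 1] → 38
@38: stride [2B, align 2] → 40
@40: c [4B, align 4] → 44
@44: b [4B, align 4] → 48
size 48, align 4
— Msg2 —
@0: pitch [12B, align 4] → 12
@12: width [11B, align 1] → 23
+1 pad (align 4)
@24: d [4B, align 4] → 28
@28: a [1B, align 1] → 29
+3 pad (align 4)
@32: c [4B, align 4] → 36
@36: f [1B, align 1] → 37
+3 pad (align 4)
@40: format [4B, align 4] → 44
@44: b [4B, align 4] → 48
@48: stride [2B, align 2] → 50
@50: height [1B, align 1] → 51
@51: g [1B, align 1] → 52
size 52, align 4
48 − 52 = -4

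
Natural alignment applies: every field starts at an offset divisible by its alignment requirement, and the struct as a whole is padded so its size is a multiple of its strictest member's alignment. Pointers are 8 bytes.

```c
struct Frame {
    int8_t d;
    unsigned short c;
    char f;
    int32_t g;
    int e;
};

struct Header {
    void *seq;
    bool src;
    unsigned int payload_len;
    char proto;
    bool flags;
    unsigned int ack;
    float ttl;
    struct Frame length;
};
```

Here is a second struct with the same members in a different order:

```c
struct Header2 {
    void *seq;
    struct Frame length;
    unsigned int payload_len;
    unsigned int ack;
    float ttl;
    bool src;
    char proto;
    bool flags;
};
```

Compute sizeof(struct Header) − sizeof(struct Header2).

Frame: d at 0 (size 1, align 1) → ends 1; pad 1 to align 2 for c; c at 2 (size 2, align 2) → ends 4; f at 4 (size 1, align 1) → ends 5; pad 3 to align 4 for g; g at 8 (size 4, align 4) → ends 12; e at 12 (size 4, align 4) → ends 16; total 16 bytes, alignment 4
seq at 0 (size 8, align 8) → ends 8
src at 8 (size 1, align 1) → ends 9
pad 3 to align 4 for payload_len
payload_len at 12 (size 4, align 4) → ends 16
proto at 16 (size 1, align 1) → ends 17
flags at 17 (size 1, align 1) → ends 18
pad 2 to align 4 for ack
ack at 20 (size 4, align 4) → ends 24
ttl at 24 (size 4, align 4) → ends 28
length at 28 (size 16, align 4) → ends 44
tail pad 4 to reach multiple of 8
total 48 bytes, alignment 8
— Header2 —
seq at 0 (size 8, align 8) → ends 8
length at 8 (size 16, align 4) → ends 24
payload_len at 24 (size 4, align 4) → ends 28
ack at 28 (size 4, align 4) → ends 32
ttl at 32 (size 4, align 4) → ends 36
src at 36 (size 1, align 1) → ends 37
proto at 37 (size 1, align 1) → ends 38
flags at 38 (size 1, align 1) → ends 39
tail pad 1 to reach multiple of 8
total 40 bytes, alignment 8
48 − 40 = 8

8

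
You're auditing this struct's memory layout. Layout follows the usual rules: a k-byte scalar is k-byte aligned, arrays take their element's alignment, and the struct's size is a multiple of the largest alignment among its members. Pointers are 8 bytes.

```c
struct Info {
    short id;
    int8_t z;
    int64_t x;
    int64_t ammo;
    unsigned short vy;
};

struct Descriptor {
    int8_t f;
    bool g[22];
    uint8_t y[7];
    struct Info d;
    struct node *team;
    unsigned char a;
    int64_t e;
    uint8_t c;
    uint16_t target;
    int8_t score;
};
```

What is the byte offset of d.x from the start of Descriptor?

Info: @0: id [2B, align 2] → 2; @2: z [1B, align 1] → 3; +5 pad (align 8); @8: x [8B, align 8] → 16; @16: ammo [8B, align 8] → 24; @24: vy [2B, align 2] → 26; +6 tail pad (align 8); size 32, align 8
@0: f [1B, align 1] → 1
@1: g [22B, align 1] → 23
@23: y [7B, align 1] → 30
+2 pad (align 8)
@32: d [32B, align 8] → 64
within Info: x at 8
32 + 8 = 40

40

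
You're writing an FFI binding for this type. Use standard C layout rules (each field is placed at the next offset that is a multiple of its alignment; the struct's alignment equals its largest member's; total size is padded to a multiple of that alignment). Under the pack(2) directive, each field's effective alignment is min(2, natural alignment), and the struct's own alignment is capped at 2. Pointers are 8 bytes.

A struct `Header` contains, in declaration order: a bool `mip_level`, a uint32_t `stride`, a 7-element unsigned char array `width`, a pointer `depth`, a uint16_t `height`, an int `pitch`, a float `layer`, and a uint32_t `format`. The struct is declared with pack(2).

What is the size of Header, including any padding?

mip_level at 0 (size 1, align 1) → ends 1
pad 1 to align 2 for stride
stride at 2 (size 4, align 2) → ends 6
width at 6 (size 7, align 1) → ends 13
pad 1 to align 2 for depth
depth at 14 (size 8, align 2) → ends 22
height at 22 (size 2, align 2) → ends 24
pitch at 24 (size 4, align 2) → ends 28
layer at 28 (size 4, align 2) → ends 32
format at 32 (size 4, align 2) → ends 36
total 36 bytes, alignment 2

36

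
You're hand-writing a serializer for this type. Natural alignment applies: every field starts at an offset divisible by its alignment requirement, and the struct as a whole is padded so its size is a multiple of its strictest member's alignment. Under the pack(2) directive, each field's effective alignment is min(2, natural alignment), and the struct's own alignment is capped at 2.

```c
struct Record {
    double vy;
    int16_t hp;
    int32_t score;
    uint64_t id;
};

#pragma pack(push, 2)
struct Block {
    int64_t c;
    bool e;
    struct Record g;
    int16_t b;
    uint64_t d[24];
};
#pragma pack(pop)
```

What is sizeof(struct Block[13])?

2964

Record: vy at 0 (size 8, align 8) → ends 8; hp at 8 (size 2, align 2) → ends 10; pad 2 to align 4 for score; score at 12 (size 4, align 4) → ends 16; id at 16 (size 8, align 8) → ends 24; total 24 bytes, alignment 8
c at 0 (size 8, align 2) → ends 8
e at 8 (size 1, align 1) → ends 9
pad 1 to align 2 for g
g at 10 (size 24, align 2) → ends 34
b at 34 (size 2, align 2) → ends 36
d at 36 (size 192, align 2) → ends 228
total 228 bytes, alignment 2
array of 13: 13 × 228 = 2964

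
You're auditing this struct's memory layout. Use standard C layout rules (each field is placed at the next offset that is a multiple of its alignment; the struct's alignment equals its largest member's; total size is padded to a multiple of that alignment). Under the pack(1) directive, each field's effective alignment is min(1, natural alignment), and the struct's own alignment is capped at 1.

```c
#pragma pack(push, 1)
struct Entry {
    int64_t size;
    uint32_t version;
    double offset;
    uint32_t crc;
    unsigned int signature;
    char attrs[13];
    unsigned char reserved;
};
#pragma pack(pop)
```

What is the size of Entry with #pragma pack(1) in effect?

42

size at 0 (size 8, align 1) → ends 8
version at 8 (size 4, align 1) → ends 12
offset at 12 (size 8, align 1) → ends 20
crc at 20 (size 4, align 1) → ends 24
signature at 24 (size 4, align 1) → ends 28
attrs at 28 (size 13, align 1) → ends 41
reserved at 41 (size 1, align 1) → ends 42
total 42 bytes, alignment 1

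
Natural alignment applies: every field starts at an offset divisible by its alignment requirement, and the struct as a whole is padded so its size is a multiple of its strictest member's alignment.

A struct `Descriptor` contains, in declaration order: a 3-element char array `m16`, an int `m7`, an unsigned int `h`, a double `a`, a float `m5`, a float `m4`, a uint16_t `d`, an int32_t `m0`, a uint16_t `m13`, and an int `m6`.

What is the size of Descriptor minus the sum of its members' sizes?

9

m16 at 0 (size 3, align 1) → ends 3
pad 1 to align 4 for m7
m7 at 4 (size 4, align 4) → ends 8
h at 8 (size 4, align 4) → ends 12
pad 4 to align 8 for a
a at 16 (size 8, align 8) → ends 24
m5 at 24 (size 4, align 4) → ends 28
m4 at 28 (size 4, align 4) → ends 32
d at 32 (size 2, align 2) → ends 34
pad 2 to align 4 for m0
m0 at 36 (size 4, align 4) → ends 40
m13 at 40 (size 2, align 2) → ends 42
pad 2 to align 4 for m6
m6 at 44 (size 4, align 4) → ends 48
total 48 bytes, alignment 8
data bytes 39, size 48 → padding 9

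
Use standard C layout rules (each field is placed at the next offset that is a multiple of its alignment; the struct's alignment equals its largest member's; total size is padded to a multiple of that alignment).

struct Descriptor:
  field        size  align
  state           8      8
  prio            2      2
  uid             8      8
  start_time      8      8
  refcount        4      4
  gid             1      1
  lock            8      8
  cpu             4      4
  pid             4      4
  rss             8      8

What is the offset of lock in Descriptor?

40

state at 0 (size 8, align 8) → ends 8
prio at 8 (size 2, align 2) → ends 10
pad 6 to align 8 for uid
uid at 16 (size 8, align 8) → ends 24
start_time at 24 (size 8, align 8) → ends 32
refcount at 32 (size 4, align 4) → ends 36
gid at 36 (size 1, align 1) → ends 37
pad 3 to align 8 for lock
lock at 40 (size 8, align 8) → ends 48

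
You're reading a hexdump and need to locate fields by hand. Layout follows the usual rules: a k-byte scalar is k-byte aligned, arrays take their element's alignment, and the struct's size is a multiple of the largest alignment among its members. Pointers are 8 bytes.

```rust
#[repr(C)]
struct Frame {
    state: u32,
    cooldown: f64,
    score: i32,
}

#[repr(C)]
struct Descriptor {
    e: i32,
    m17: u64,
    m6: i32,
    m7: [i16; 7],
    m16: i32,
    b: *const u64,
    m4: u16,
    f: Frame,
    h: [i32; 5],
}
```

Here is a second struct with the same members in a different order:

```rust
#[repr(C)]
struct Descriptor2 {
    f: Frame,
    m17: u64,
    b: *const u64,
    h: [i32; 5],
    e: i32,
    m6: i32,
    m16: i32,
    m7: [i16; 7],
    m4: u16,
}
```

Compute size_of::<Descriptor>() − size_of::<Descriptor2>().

Frame: @0: state [4B, align 4] → 4; +4 pad (align 8); @8: cooldown [8B, align 8] → 16; @16: score [4B, align 4] → 20; +4 tail pad (align 8); size 24, align 8
@0: e [4B, align 4] → 4
+4 pad (align 8)
@8: m17 [8B, align 8] → 16
@16: m6 [4B, align 4] → 20
@20: m7 [14B, align 2] → 34
+2 pad (align 4)
@36: m16 [4B, align 4] → 40
@40: b [8B, align 8] → 48
@48: m4 [2B, align 2] → 50
+6 pad (align 8)
@56: f [24B, align 8] → 80
@80: h [20B, align 4] → 100
+4 tail pad (align 8)
size 104, align 8
— Descriptor2 —
@0: f [24B, align 8] → 24
@24: m17 [8B, align 8] → 32
@32: b [8B, align 8] → 40
@40: h [20B, align 4] → 60
@60: e [4B, align 4] → 64
@64: m6 [4B, align 4] → 68
@68: m16 [4B, align 4] → 72
@72: m7 [14B, align 2] → 86
@86: m4 [2B, align 2] → 88
size 88, align 8
104 − 88 = 16

16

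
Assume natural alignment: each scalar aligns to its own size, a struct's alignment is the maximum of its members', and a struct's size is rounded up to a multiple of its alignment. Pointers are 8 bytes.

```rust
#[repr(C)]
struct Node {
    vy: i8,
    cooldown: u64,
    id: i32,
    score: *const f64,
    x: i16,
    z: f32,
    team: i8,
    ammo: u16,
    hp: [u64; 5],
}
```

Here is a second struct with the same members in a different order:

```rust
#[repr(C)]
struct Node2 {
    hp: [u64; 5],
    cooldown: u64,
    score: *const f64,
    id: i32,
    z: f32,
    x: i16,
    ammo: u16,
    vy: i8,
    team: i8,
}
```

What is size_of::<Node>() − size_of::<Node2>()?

16

0..1  vy  (1B, 1-aligned)
1..8  -- padding (7B)
8..16  cooldown  (8B, 8-aligned)
16..20  id  (4B, 4-aligned)
20..24  -- padding (4B)
24..32  score  (8B, 8-aligned)
32..34  x  (2B, 2-aligned)
34..36  -- padding (2B)
36..40  z  (4B, 4-aligned)
40..41  team  (1B, 1-aligned)
41..42  -- padding (1B)
42..44  ammo  (2B, 2-aligned)
44..48  -- padding (4B)
48..88  hp  (40B, 8-aligned)
sizeof = 88, alignof = 8
— Node2 —
0..40  hp  (40B, 8-aligned)
40..48  cooldown  (8B, 8-aligned)
48..56  score  (8B, 8-aligned)
56..60  id  (4B, 4-aligned)
60..64  z  (4B, 4-aligned)
64..66  x  (2B, 2-aligned)
66..68  ammo  (2B, 2-aligned)
68..69  vy  (1B, 1-aligned)
69..70  team  (1B, 1-aligned)
70..72  -- tail padding (2B)
sizeof = 72, alignof = 8
88 − 72 = 16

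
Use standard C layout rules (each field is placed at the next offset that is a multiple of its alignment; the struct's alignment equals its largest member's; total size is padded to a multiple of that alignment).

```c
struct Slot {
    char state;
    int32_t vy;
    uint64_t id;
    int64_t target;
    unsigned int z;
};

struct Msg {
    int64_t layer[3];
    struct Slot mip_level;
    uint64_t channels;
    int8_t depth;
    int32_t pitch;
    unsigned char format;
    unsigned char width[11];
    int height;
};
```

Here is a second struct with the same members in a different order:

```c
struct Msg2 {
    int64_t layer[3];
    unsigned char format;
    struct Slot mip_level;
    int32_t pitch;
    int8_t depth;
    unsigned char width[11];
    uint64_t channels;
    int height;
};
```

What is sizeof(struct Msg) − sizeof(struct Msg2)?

-8

Slot: state at 0 (size 1, align 1) → ends 1; pad 3 to align 4 for vy; vy at 4 (size 4, align 4) → ends 8; id at 8 (size 8, align 8) → ends 16; target at 16 (size 8, align 8) → ends 24; z at 24 (size 4, align 4) → ends 28; tail pad 4 to reach multiple of 8; total 32 bytes, alignment 8
layer at 0 (size 24, align 8) → ends 24
mip_level at 24 (size 32, align 8) → ends 56
channels at 56 (size 8, align 8) → ends 64
depth at 64 (size 1, align 1) → ends 65
pad 3 to align 4 for pitch
pitch at 68 (size 4, align 4) → ends 72
format at 72 (size 1, align 1) → ends 73
width at 73 (size 11, align 1) → ends 84
height at 84 (size 4, align 4) → ends 88
total 88 bytes, alignment 8
— Msg2 —
layer at 0 (size 24, align 8) → ends 24
format at 24 (size 1, align 1) → ends 25
pad 7 to align 8 for mip_level
mip_level at 32 (size 32, align 8) → ends 64
pitch at 64 (size 4, align 4) → ends 68
depth at 68 (size 1, align 1) → ends 69
width at 69 (size 11, align 1) → ends 80
channels at 80 (size 8, align 8) → ends 88
height at 88 (size 4, align 4) → ends 92
tail pad 4 to reach multiple of 8
total 96 bytes, alignment 8
88 − 96 = -8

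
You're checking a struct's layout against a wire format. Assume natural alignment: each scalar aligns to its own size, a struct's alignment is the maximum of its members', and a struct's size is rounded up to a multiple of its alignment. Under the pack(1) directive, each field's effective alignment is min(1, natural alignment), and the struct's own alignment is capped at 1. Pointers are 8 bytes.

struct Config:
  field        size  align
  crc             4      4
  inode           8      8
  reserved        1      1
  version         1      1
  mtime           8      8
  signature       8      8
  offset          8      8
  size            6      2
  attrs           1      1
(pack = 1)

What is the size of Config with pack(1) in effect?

crc at 0 (size 4, align 1) → ends 4
inode at 4 (size 8, align 1) → ends 12
reserved at 12 (size 1, align 1) → ends 13
version at 13 (size 1, align 1) → ends 14
mtime at 14 (size 8, align 1) → ends 22
signature at 22 (size 8, align 1) → ends 30
offset at 30 (size 8, align 1) → ends 38
size at 38 (size 6, align 1) → ends 44
attrs at 44 (size 1, align 1) → ends 45
total 45 bytes, alignment 1

45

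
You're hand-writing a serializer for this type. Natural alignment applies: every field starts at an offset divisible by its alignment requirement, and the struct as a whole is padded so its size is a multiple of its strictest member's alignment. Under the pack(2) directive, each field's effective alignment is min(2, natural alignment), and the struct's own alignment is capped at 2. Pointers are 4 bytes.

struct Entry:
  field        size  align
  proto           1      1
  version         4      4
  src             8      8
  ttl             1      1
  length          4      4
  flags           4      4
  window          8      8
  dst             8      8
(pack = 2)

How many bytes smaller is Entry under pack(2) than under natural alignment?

natural layout:
  0..1  proto  (1B, 1-aligned)
  1..4  -- padding (3B)
  4..8  version  (4B, 4-aligned)
  8..16  src  (8B, 8-aligned)
  16..17  ttl  (1B, 1-aligned)
  17..20  -- padding (3B)
  20..24  length  (4B, 4-aligned)
  24..28  flags  (4B, 4-aligned)
  28..32  -- padding (4B)
  32..40  window  (8B, 8-aligned)
  40..48  dst  (8B, 8-aligned)
  sizeof = 48, alignof = 8
packed(2) layout:
  0..1  proto  (1B, 1-aligned)
  1..2  -- padding (1B)
  2..6  version  (4B, 2-aligned)
  6..14  src  (8B, 2-aligned)
  14..15  ttl  (1B, 1-aligned)
  15..16  -- padding (1B)
  16..20  length  (4B, 2-aligned)
  20..24  flags  (4B, 2-aligned)
  24..32  window  (8B, 2-aligned)
  32..40  dst  (8B, 2-aligned)
  sizeof = 40, alignof = 2
48 − 40 = 8

8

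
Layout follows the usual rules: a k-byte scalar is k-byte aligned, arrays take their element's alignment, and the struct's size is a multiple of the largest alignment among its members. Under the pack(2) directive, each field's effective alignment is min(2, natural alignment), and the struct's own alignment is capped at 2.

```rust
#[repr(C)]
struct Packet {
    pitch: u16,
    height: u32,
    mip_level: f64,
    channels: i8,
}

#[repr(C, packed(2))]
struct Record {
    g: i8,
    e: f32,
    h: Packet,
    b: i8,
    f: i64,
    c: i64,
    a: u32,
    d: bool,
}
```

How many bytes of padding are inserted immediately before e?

Packet: pitch at 0 (size 2, align 2) → ends 2; pad 2 to align 4 for height; height at 4 (size 4, align 4) → ends 8; mip_level at 8 (size 8, align 8) → ends 16; channels at 16 (size 1, align 1) → ends 17; tail pad 7 to reach multiple of 8; total 24 bytes, alignment 8
g at 0 (size 1, align 1) → ends 1
pad 1 to align 2 for e
e at 2 (size 4, align 2) → ends 6

1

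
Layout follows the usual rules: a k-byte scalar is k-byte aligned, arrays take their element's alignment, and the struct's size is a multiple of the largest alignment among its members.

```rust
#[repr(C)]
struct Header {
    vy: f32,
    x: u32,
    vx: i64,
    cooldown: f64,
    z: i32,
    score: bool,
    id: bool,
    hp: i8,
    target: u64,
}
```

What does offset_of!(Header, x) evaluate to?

4

@0: vy [4B, align 4] → 4
@4: x [4B, align 4] → 8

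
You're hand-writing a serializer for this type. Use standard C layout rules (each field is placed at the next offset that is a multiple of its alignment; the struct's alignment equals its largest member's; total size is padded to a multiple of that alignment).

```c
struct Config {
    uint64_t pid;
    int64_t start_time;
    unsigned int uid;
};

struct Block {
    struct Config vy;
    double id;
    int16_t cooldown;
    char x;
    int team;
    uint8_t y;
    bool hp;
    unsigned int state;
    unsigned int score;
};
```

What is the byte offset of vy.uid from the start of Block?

Config: 0..8  pid  (8B, 8-aligned); 8..16  start_time  (8B, 8-aligned); 16..20  uid  (4B, 4-aligned); 20..24  -- tail padding (4B); sizeof = 24, alignof = 8
0..24  vy  (24B, 8-aligned)
within Config: uid at 16
0 + 16 = 16

16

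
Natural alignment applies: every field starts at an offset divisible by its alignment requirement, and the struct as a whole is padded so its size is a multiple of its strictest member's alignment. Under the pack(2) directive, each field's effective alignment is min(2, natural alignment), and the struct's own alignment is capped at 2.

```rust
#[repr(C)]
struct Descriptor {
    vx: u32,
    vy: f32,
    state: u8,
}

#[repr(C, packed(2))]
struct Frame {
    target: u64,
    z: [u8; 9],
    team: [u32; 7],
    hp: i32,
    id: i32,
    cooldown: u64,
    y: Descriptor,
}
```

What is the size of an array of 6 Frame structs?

444

Descriptor: @0: vx [4B, align 4] → 4; @4: vy [4B, align 4] → 8; @8: state [1B, align 1] → 9; +3 tail pad (align 4); size 12, align 4
@0: target [8B, align 2] → 8
@8: z [9B, align 1] → 17
+1 pad (align 2)
@18: team [28B, align 2] → 46
@46: hp [4B, align 2] → 50
@50: id [4B, align 2] → 54
@54: cooldown [8B, align 2] → 62
@62: y [12B, align 2] → 74
size 74, align 2
array of 6: 6 × 74 = 444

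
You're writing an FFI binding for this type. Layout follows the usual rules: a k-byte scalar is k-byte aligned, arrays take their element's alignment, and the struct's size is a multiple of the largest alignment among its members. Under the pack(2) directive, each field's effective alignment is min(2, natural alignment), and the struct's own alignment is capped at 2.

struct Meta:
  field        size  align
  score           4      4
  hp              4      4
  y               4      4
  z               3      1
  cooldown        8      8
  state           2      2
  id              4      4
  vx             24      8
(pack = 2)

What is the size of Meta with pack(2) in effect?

@0: score [4B, align 2] → 4
@4: hp [4B, align 2] → 8
@8: y [4B, align 2] → 12
@12: z [3B, align 1] → 15
+1 pad (align 2)
@16: cooldown [8B, align 2] → 24
@24: state [2B, align 2] → 26
@26: id [4B, align 2] → 30
@30: vx [24B, align 2] → 54
size 54, align 2

54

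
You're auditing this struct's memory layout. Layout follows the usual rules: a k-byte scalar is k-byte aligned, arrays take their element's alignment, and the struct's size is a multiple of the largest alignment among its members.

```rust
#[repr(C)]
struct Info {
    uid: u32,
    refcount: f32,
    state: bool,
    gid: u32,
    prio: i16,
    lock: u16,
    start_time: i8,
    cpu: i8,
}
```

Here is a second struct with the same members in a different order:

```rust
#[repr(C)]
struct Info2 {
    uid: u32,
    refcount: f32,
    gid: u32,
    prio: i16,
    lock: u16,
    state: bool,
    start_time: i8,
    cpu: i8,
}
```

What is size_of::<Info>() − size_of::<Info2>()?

4

@0: uid [4B, align 4] → 4
@4: refcount [4B, align 4] → 8
@8: state [1B, align 1] → 9
+3 pad (align 4)
@12: gid [4B, align 4] → 16
@16: prio [2B, align 2] → 18
@18: lock [2B, align 2] → 20
@20: start_time [1B, align 1] → 21
@21: cpu [1B, align 1] → 22
+2 tail pad (align 4)
size 24, align 4
— Info2 —
@0: uid [4B, align 4] → 4
@4: refcount [4B, align 4] → 8
@8: gid [4B, align 4] → 12
@12: prio [2B, align 2] → 14
@14: lock [2B, align 2] → 16
@16: state [1B, align 1] → 17
@17: start_time [1B, align 1] → 18
@18: cpu [1B, align 1] → 19
+1 tail pad (align 4)
size 20, align 4
24 − 20 = 4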